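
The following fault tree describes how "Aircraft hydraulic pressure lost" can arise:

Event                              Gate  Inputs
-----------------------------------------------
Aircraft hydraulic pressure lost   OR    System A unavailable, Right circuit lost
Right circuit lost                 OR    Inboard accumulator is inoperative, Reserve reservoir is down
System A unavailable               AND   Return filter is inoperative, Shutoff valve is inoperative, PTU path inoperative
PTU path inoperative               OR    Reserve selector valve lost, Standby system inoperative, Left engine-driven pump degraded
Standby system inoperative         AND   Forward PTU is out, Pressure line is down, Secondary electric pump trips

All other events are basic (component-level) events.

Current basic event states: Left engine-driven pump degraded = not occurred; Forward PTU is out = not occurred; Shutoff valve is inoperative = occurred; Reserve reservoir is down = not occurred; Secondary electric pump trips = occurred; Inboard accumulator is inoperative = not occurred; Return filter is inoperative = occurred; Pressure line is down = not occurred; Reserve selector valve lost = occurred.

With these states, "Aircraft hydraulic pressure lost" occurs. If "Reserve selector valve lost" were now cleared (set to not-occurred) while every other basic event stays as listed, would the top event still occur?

No

Counterfactual: set "Reserve selector valve lost" to not occurred.
Standby system inoperative [AND]: Forward PTU is out=not, Pressure line is down=not, Secondary electric pump trips=occurs → not all inputs occur → does not occur.
PTU path inoperative [OR]: Reserve selector valve lost=not, Standby system inoperative=not, Left engine-driven pump degraded=not → no input occurs → does not occur.
System A unavailable [AND]: Return filter is inoperative=occurs, Shutoff valve is inoperative=occurs, PTU path inoperative=not → not all inputs occur → does not occur.
Right circuit lost [OR]: Inboard accumulator is inoperative=not, Reserve reservoir is down=not → no input occurs → does not occur.
Aircraft hydraulic pressure lost [OR]: System A unavailable=not, Right circuit lost=not → no input occurs → does not occur.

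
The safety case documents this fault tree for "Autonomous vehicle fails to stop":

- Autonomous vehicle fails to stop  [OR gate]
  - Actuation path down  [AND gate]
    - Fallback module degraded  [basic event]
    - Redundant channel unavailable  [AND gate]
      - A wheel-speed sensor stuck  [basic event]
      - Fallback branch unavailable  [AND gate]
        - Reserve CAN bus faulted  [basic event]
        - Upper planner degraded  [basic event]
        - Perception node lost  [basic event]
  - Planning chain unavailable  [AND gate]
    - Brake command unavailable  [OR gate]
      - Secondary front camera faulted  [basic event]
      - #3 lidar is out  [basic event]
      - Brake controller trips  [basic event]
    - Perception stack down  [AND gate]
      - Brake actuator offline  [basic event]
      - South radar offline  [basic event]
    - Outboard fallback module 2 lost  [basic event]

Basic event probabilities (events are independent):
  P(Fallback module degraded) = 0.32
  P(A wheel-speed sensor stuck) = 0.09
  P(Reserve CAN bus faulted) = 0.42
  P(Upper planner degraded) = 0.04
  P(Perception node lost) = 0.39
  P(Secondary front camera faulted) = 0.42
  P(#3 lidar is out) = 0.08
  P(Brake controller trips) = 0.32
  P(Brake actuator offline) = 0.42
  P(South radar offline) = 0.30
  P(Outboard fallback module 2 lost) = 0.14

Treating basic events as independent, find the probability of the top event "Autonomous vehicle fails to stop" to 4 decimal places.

0.0114

P(Fallback branch unavailable) [AND] = 0.42 × 0.04 × 0.39 = 0.006552
P(Redundant channel unavailable) [AND] = 0.09 × 0.006552 = 0.000590
P(Actuation path down) [AND] = 0.32 × 0.000590 = 0.000189
P(Brake command unavailable) [OR] = 1 − (1−0.42) × (1−0.08) × (1−0.32) = 0.637152
P(Perception stack down) [AND] = 0.42 × 0.30 = 0.126000
P(Planning chain unavailable) [AND] = 0.637152 × 0.126000 × 0.14 = 0.011239
P(Autonomous vehicle fails to stop) [OR] = 1 − (1−0.000189) × (1−0.011239) = 0.011426
Rounded to 4 decimal places: P(Autonomous vehicle fails to stop) ≈ 0.0114.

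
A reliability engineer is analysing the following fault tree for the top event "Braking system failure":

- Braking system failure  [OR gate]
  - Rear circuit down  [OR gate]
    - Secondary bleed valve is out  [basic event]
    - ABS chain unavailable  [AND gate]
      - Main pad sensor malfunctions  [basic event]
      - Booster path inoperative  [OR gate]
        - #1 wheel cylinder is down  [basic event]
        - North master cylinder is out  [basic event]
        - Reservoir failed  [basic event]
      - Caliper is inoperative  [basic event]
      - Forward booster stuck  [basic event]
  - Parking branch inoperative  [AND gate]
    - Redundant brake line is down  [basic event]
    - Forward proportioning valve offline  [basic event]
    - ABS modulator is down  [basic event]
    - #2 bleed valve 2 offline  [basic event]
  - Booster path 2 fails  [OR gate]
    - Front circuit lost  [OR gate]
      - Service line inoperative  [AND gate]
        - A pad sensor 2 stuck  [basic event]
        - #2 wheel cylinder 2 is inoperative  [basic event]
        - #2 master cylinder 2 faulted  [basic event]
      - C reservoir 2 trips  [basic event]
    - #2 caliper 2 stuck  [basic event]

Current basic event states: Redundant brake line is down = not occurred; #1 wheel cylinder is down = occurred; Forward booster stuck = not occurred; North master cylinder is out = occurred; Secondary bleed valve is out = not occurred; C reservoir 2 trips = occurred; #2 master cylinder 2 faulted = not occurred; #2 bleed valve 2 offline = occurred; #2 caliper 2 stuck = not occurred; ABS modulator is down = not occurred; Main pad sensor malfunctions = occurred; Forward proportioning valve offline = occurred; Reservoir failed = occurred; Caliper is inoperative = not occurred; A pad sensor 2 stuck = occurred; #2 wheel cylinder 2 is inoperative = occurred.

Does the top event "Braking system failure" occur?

Yes

Booster path inoperative [OR]: #1 wheel cylinder is down=occurs, North master cylinder is out=occurs, Reservoir failed=occurs → at least one input occurs → occurs.
ABS chain unavailable [AND]: Main pad sensor malfunctions=occurs, Booster path inoperative=occurs, Caliper is inoperative=not, Forward booster stuck=not → not all inputs occur → does not occur.
Rear circuit down [OR]: Secondary bleed valve is out=not, ABS chain unavailable=not → no input occurs → does not occur.
Parking branch inoperative [AND]: Redundant brake line is down=not, Forward proportioning valve offline=occurs, ABS modulator is down=not, #2 bleed valve 2 offline=occurs → not all inputs occur → does not occur.
Service line inoperative [AND]: A pad sensor 2 stuck=occurs, #2 wheel cylinder 2 is inoperative=occurs, #2 master cylinder 2 faulted=not → not all inputs occur → does not occur.
Front circuit lost [OR]: Service line inoperative=not, C reservoir 2 trips=occurs → at least one input occurs → occurs.
Booster path 2 fails [OR]: Front circuit lost=occurs, #2 caliper 2 stuck=not → at least one input occurs → occurs.
Braking system failure [OR]: Rear circuit down=not, Parking branch inoperative=not, Booster path 2 fails=occurs → at least one input occurs → occurs.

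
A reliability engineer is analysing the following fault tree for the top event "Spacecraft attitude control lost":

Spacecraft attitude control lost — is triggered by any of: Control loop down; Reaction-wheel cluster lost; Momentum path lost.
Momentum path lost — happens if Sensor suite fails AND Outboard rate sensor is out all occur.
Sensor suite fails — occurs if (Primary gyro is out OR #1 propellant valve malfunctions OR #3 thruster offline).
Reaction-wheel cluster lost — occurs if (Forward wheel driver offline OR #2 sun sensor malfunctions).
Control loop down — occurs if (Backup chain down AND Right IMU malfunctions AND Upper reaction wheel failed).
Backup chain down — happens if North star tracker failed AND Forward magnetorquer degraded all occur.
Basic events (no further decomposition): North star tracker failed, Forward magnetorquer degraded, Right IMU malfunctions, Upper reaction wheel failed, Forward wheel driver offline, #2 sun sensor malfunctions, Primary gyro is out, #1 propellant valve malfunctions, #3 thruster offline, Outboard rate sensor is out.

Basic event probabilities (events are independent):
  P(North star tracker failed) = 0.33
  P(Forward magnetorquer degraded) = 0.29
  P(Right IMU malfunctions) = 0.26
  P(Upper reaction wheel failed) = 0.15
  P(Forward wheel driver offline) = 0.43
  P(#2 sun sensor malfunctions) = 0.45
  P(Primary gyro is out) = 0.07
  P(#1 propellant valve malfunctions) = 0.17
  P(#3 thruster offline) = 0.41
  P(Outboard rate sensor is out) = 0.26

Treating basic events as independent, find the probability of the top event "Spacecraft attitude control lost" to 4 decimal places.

0.7319

P(Backup chain down) [AND] = 0.33 × 0.29 = 0.095700
P(Control loop down) [AND] = 0.095700 × 0.26 × 0.15 = 0.003732
P(Reaction-wheel cluster lost) [OR] = 1 − (1−0.43) × (1−0.45) = 0.686500
P(Sensor suite fails) [OR] = 1 − (1−0.07) × (1−0.17) × (1−0.41) = 0.544579
P(Momentum path lost) [AND] = 0.544579 × 0.26 = 0.141591
P(Spacecraft attitude control lost) [OR] = 1 − (1−0.003732) × (1−0.686500) × (1−0.141591) = 0.731893
Rounded to 4 decimal places: P(Spacecraft attitude control lost) ≈ 0.7319.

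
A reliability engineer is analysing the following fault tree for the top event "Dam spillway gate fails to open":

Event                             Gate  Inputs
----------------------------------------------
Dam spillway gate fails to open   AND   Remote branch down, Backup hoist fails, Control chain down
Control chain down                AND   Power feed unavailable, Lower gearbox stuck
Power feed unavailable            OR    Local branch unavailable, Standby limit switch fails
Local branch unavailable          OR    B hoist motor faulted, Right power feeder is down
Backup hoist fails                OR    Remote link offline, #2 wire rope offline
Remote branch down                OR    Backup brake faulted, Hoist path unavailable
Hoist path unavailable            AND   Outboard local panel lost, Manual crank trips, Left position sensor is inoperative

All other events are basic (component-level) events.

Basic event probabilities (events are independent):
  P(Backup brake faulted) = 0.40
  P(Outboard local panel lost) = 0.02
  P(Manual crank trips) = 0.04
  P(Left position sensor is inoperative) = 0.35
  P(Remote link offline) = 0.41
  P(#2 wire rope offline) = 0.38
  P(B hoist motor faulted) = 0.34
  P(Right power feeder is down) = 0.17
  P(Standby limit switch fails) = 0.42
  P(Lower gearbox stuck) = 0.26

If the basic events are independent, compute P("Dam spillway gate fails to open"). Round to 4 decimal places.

P(Hoist path unavailable) [AND] = 0.02 × 0.04 × 0.35 = 0.000280
P(Remote branch down) [OR] = 1 − (1−0.40) × (1−0.000280) = 0.400168
P(Backup hoist fails) [OR] = 1 − (1−0.41) × (1−0.38) = 0.634200
P(Local branch unavailable) [OR] = 1 − (1−0.34) × (1−0.17) = 0.452200
P(Power feed unavailable) [OR] = 1 − (1−0.452200) × (1−0.42) = 0.682276
P(Control chain down) [AND] = 0.682276 × 0.26 = 0.177392
P(Dam spillway gate fails to open) [AND] = 0.400168 × 0.634200 × 0.177392 = 0.045020
Rounded to 4 decimal places: P(Dam spillway gate fails to open) ≈ 0.0450.

0.0450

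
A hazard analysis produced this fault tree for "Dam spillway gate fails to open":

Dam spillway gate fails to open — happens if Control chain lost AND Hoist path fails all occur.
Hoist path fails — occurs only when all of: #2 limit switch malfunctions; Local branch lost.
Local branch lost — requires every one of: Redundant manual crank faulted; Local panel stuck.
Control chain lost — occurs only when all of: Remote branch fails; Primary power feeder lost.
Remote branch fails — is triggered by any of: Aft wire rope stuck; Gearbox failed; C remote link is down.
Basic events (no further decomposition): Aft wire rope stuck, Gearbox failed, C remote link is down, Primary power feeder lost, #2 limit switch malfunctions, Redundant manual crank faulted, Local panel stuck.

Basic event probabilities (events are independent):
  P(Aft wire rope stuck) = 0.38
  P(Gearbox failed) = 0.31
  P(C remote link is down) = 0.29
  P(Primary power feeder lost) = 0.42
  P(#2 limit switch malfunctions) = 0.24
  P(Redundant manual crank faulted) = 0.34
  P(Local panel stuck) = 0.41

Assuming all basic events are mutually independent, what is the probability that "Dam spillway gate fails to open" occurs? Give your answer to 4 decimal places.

P(Remote branch fails) [OR] = 1 − (1−0.38) × (1−0.31) × (1−0.29) = 0.696262
P(Control chain lost) [AND] = 0.696262 × 0.42 = 0.292430
P(Local branch lost) [AND] = 0.34 × 0.41 = 0.139400
P(Hoist path fails) [AND] = 0.24 × 0.139400 = 0.033456
P(Dam spillway gate fails to open) [AND] = 0.292430 × 0.033456 = 0.009784
Rounded to 4 decimal places: P(Dam spillway gate fails to open) ≈ 0.0098.

0.0098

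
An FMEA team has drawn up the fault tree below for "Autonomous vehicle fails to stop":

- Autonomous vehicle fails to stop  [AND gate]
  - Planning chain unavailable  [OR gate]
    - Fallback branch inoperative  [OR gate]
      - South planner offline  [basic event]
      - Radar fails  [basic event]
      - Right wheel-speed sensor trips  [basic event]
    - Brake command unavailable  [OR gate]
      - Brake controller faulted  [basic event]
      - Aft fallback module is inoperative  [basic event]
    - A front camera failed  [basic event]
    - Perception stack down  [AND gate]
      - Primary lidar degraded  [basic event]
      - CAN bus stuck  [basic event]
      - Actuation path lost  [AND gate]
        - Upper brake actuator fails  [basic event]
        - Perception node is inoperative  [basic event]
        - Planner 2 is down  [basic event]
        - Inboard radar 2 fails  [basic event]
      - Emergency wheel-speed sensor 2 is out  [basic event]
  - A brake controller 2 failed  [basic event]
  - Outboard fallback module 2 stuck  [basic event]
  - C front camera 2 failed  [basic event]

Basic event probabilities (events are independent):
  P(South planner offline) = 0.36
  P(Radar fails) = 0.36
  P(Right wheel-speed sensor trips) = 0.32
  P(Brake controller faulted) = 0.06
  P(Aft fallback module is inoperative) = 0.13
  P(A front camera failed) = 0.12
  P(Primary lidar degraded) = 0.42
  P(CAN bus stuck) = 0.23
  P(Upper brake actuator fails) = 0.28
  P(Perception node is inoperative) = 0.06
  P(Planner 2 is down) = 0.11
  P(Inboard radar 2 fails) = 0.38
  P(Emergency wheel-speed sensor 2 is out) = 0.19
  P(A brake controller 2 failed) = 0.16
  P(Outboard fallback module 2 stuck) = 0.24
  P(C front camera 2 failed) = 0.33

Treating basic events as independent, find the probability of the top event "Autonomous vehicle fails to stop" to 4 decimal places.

0.0101

P(Fallback branch inoperative) [OR] = 1 − (1−0.36) × (1−0.36) × (1−0.32) = 0.721472
P(Brake command unavailable) [OR] = 1 − (1−0.06) × (1−0.13) = 0.182200
P(Actuation path lost) [AND] = 0.28 × 0.06 × 0.11 × 0.38 = 0.000702
P(Perception stack down) [AND] = 0.42 × 0.23 × 0.000702 × 0.19 = 0.000013
P(Planning chain unavailable) [OR] = 1 − (1−0.721472) × (1−0.182200) × (1−0.12) × (1−0.000013) = 0.799556
P(Autonomous vehicle fails to stop) [AND] = 0.799556 × 0.16 × 0.24 × 0.33 = 0.010132
Rounded to 4 decimal places: P(Autonomous vehicle fails to stop) ≈ 0.0101.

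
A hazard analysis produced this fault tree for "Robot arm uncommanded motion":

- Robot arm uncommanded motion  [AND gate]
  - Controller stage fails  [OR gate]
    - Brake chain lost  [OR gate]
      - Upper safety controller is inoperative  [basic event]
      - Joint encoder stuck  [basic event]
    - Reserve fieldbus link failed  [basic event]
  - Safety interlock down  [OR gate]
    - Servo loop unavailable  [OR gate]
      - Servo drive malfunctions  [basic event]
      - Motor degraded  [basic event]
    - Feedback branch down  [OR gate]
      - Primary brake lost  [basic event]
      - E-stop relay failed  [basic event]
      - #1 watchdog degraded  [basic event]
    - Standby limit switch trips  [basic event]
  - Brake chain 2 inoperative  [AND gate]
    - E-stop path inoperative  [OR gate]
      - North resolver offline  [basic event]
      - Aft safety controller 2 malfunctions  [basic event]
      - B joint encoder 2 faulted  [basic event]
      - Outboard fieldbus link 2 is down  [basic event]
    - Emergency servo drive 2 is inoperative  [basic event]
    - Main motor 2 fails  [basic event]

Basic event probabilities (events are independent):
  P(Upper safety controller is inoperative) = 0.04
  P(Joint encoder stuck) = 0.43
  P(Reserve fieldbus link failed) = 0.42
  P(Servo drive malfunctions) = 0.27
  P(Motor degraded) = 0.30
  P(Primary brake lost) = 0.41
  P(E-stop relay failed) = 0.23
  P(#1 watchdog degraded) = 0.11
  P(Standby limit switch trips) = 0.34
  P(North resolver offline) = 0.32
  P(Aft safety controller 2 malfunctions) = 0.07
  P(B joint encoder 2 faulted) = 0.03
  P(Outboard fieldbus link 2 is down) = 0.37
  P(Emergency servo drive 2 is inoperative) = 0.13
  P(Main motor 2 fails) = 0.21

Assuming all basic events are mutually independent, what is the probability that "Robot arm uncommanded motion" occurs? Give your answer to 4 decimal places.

0.0099

P(Brake chain lost) [OR] = 1 − (1−0.04) × (1−0.43) = 0.452800
P(Controller stage fails) [OR] = 1 − (1−0.452800) × (1−0.42) = 0.682624
P(Servo loop unavailable) [OR] = 1 − (1−0.27) × (1−0.30) = 0.489000
P(Feedback branch down) [OR] = 1 − (1−0.41) × (1−0.23) × (1−0.11) = 0.595673
P(Safety interlock down) [OR] = 1 − (1−0.489000) × (1−0.595673) × (1−0.34) = 0.863637
P(E-stop path inoperative) [OR] = 1 − (1−0.32) × (1−0.07) × (1−0.03) × (1−0.37) = 0.613540
P(Brake chain 2 inoperative) [AND] = 0.613540 × 0.13 × 0.21 = 0.016750
P(Robot arm uncommanded motion) [AND] = 0.682624 × 0.863637 × 0.016750 = 0.009875
Rounded to 4 decimal places: P(Robot arm uncommanded motion) ≈ 0.0099.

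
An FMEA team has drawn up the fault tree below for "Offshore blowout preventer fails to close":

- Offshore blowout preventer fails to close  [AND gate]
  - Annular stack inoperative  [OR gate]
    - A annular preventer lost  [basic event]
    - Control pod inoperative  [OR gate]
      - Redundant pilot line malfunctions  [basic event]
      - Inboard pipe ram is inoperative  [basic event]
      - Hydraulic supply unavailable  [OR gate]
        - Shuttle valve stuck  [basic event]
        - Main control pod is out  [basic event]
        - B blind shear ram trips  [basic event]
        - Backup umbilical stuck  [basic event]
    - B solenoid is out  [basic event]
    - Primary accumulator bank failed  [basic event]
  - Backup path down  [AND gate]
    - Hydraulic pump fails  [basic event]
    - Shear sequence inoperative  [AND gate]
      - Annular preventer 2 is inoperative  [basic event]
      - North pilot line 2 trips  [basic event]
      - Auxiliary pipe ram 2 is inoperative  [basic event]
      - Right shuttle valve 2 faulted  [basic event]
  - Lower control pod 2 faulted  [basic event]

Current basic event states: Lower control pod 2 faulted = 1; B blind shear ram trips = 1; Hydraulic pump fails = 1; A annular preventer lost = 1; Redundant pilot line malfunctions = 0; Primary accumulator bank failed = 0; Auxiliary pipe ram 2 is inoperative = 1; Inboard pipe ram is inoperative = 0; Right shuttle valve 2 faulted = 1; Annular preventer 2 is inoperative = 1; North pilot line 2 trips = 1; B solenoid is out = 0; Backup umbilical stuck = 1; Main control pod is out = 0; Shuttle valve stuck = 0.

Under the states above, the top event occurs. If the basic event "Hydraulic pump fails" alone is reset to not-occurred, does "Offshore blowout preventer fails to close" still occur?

No

Counterfactual: set "Hydraulic pump fails" to not occurred.
Hydraulic supply unavailable [OR]: Shuttle valve stuck=not, Main control pod is out=not, B blind shear ram trips=occurs, Backup umbilical stuck=occurs → at least one input occurs → occurs.
Control pod inoperative [OR]: Redundant pilot line malfunctions=not, Inboard pipe ram is inoperative=not, Hydraulic supply unavailable=occurs → at least one input occurs → occurs.
Annular stack inoperative [OR]: A annular preventer lost=occurs, Control pod inoperative=occurs, B solenoid is out=not, Primary accumulator bank failed=not → at least one input occurs → occurs.
Shear sequence inoperative [AND]: Annular preventer 2 is inoperative=occurs, North pilot line 2 trips=occurs, Auxiliary pipe ram 2 is inoperative=occurs, Right shuttle valve 2 faulted=occurs → all inputs occur → occurs.
Backup path down [AND]: Hydraulic pump fails=not, Shear sequence inoperative=occurs → not all inputs occur → does not occur.
Offshore blowout preventer fails to close [AND]: Annular stack inoperative=occurs, Backup path down=not, Lower control pod 2 faulted=occurs → not all inputs occur → does not occur.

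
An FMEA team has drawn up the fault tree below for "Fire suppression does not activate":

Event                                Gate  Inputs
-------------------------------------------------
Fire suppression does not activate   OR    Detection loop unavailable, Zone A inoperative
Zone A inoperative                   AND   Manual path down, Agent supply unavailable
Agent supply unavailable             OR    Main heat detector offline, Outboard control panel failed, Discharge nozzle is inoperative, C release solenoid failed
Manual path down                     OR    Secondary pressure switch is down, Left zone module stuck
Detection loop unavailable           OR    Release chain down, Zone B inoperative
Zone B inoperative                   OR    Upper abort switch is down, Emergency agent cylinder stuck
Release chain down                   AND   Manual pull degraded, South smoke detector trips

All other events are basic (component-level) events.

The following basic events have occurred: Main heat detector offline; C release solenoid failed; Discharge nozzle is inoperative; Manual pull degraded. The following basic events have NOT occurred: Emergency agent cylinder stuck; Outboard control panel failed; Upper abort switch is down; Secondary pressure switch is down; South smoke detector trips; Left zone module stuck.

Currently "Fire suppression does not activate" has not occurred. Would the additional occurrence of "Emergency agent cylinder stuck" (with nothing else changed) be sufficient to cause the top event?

Yes

Counterfactual: set "Emergency agent cylinder stuck" to occurred.
Release chain down [AND]: Manual pull degraded=occurs, South smoke detector trips=not → not all inputs occur → does not occur.
Zone B inoperative [OR]: Upper abort switch is down=not, Emergency agent cylinder stuck=occurs → at least one input occurs → occurs.
Detection loop unavailable [OR]: Release chain down=not, Zone B inoperative=occurs → at least one input occurs → occurs.
Manual path down [OR]: Secondary pressure switch is down=not, Left zone module stuck=not → no input occurs → does not occur.
Agent supply unavailable [OR]: Main heat detector offline=occurs, Outboard control panel failed=not, Discharge nozzle is inoperative=occurs, C release solenoid failed=occurs → at least one input occurs → occurs.
Zone A inoperative [AND]: Manual path down=not, Agent supply unavailable=occurs → not all inputs occur → does not occur.
Fire suppression does not activate [OR]: Detection loop unavailable=occurs, Zone A inoperative=not → at least one input occurs → occurs.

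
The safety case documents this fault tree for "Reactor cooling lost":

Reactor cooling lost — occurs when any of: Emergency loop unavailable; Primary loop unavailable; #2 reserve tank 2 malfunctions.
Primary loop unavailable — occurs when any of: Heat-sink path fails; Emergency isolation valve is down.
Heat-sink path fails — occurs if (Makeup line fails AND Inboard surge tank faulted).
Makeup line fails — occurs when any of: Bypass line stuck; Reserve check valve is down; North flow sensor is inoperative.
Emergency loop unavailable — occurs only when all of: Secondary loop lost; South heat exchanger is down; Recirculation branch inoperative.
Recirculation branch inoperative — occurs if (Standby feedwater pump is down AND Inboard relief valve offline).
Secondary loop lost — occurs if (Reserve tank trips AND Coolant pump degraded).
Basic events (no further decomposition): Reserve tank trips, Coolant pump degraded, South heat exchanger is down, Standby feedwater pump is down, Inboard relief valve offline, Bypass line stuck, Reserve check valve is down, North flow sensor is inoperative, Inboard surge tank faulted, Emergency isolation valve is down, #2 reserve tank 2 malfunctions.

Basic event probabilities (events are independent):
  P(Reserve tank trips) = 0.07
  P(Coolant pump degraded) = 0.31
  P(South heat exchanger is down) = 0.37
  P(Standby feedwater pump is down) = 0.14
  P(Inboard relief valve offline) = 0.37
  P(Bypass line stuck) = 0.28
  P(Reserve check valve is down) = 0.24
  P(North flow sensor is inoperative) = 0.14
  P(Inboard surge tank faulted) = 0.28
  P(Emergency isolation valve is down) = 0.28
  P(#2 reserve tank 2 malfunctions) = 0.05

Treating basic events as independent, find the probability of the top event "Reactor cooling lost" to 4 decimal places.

P(Secondary loop lost) [AND] = 0.07 × 0.31 = 0.021700
P(Recirculation branch inoperative) [AND] = 0.14 × 0.37 = 0.051800
P(Emergency loop unavailable) [AND] = 0.021700 × 0.37 × 0.051800 = 0.000416
P(Makeup line fails) [OR] = 1 − (1−0.28) × (1−0.24) × (1−0.14) = 0.529408
P(Heat-sink path fails) [AND] = 0.529408 × 0.28 = 0.148234
P(Primary loop unavailable) [OR] = 1 − (1−0.148234) × (1−0.28) = 0.386728
P(Reactor cooling lost) [OR] = 1 − (1−0.000416) × (1−0.386728) × (1−0.05) = 0.417634
Rounded to 4 decimal places: P(Reactor cooling lost) ≈ 0.4176.

0.4176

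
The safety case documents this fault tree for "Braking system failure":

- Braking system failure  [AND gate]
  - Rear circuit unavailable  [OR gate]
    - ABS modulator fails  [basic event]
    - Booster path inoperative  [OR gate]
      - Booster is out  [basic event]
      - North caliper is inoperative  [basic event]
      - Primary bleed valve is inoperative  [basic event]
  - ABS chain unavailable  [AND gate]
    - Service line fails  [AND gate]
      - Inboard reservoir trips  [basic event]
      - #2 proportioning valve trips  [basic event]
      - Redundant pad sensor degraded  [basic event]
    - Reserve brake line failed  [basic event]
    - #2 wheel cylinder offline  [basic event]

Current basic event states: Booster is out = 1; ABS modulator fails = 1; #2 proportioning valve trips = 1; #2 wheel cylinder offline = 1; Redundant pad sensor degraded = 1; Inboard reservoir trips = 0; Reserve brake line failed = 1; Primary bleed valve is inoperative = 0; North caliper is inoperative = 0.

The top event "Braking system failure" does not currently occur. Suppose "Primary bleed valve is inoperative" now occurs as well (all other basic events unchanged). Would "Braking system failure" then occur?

No

Counterfactual: set "Primary bleed valve is inoperative" to occurred.
Booster path inoperative [OR]: Booster is out=occurs, North caliper is inoperative=not, Primary bleed valve is inoperative=occurs → at least one input occurs → occurs.
Rear circuit unavailable [OR]: ABS modulator fails=occurs, Booster path inoperative=occurs → at least one input occurs → occurs.
Service line fails [AND]: Inboard reservoir trips=not, #2 proportioning valve trips=occurs, Redundant pad sensor degraded=occurs → not all inputs occur → does not occur.
ABS chain unavailable [AND]: Service line fails=not, Reserve brake line failed=occurs, #2 wheel cylinder offline=occurs → not all inputs occur → does not occur.
Braking system failure [AND]: Rear circuit unavailable=occurs, ABS chain unavailable=not → not all inputs occur → does not occur.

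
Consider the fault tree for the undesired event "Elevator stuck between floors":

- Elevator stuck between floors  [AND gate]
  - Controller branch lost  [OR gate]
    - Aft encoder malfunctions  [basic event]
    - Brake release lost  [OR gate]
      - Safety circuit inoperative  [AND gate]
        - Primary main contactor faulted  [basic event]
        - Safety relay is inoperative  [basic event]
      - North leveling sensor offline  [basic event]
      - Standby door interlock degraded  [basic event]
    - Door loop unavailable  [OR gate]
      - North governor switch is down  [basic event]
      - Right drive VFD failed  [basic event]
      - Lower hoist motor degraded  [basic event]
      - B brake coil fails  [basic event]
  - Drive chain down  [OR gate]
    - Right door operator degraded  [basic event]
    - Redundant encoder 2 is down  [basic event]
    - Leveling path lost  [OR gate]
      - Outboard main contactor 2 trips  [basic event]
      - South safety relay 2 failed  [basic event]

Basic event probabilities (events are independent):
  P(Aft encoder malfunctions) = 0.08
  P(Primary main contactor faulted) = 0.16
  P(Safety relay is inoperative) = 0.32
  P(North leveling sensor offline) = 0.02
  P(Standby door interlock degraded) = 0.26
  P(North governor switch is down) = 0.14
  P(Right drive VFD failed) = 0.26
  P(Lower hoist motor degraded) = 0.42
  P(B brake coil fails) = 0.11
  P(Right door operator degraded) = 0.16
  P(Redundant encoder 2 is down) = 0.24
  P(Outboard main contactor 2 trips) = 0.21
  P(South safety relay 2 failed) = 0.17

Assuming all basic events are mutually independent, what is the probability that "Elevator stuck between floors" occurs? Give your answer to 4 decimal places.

P(Safety circuit inoperative) [AND] = 0.16 × 0.32 = 0.051200
P(Brake release lost) [OR] = 1 − (1−0.051200) × (1−0.02) × (1−0.26) = 0.311930
P(Door loop unavailable) [OR] = 1 − (1−0.14) × (1−0.26) × (1−0.42) × (1−0.11) = 0.671490
P(Controller branch lost) [OR] = 1 − (1−0.08) × (1−0.311930) × (1−0.671490) = 0.792045
P(Leveling path lost) [OR] = 1 − (1−0.21) × (1−0.17) = 0.344300
P(Drive chain down) [OR] = 1 − (1−0.16) × (1−0.24) × (1−0.344300) = 0.581401
P(Elevator stuck between floors) [AND] = 0.792045 × 0.581401 = 0.460496
Rounded to 4 decimal places: P(Elevator stuck between floors) ≈ 0.4605.

0.4605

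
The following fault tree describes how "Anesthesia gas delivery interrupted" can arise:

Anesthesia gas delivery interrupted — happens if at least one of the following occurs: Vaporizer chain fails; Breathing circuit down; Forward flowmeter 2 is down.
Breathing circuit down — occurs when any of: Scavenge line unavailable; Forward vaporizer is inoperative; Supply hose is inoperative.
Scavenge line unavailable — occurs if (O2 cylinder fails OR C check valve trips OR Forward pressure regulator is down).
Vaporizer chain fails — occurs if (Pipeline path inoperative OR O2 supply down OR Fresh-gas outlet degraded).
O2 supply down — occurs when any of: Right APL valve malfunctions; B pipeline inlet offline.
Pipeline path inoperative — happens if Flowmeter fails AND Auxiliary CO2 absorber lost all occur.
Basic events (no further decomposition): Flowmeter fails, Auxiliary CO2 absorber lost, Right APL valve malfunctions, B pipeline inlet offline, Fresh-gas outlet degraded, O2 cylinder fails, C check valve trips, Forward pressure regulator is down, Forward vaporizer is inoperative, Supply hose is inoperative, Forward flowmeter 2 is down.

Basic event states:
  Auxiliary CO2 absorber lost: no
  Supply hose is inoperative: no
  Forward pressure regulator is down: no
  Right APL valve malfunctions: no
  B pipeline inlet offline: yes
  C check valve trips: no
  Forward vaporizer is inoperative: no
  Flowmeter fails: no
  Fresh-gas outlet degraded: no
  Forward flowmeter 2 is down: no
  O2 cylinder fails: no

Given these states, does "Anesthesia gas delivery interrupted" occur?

Pipeline path inoperative [AND]: Flowmeter fails=not, Auxiliary CO2 absorber lost=not → not all inputs occur → does not occur.
O2 supply down [OR]: Right APL valve malfunctions=not, B pipeline inlet offline=occurs → at least one input occurs → occurs.
Vaporizer chain fails [OR]: Pipeline path inoperative=not, O2 supply down=occurs, Fresh-gas outlet degraded=not → at least one input occurs → occurs.
Scavenge line unavailable [OR]: O2 cylinder fails=not, C check valve trips=not, Forward pressure regulator is down=not → no input occurs → does not occur.
Breathing circuit down [OR]: Scavenge line unavailable=not, Forward vaporizer is inoperative=not, Supply hose is inoperative=not → no input occurs → does not occur.
Anesthesia gas delivery interrupted [OR]: Vaporizer chain fails=occurs, Breathing circuit down=not, Forward flowmeter 2 is down=not → at least one input occurs → occurs.

Yes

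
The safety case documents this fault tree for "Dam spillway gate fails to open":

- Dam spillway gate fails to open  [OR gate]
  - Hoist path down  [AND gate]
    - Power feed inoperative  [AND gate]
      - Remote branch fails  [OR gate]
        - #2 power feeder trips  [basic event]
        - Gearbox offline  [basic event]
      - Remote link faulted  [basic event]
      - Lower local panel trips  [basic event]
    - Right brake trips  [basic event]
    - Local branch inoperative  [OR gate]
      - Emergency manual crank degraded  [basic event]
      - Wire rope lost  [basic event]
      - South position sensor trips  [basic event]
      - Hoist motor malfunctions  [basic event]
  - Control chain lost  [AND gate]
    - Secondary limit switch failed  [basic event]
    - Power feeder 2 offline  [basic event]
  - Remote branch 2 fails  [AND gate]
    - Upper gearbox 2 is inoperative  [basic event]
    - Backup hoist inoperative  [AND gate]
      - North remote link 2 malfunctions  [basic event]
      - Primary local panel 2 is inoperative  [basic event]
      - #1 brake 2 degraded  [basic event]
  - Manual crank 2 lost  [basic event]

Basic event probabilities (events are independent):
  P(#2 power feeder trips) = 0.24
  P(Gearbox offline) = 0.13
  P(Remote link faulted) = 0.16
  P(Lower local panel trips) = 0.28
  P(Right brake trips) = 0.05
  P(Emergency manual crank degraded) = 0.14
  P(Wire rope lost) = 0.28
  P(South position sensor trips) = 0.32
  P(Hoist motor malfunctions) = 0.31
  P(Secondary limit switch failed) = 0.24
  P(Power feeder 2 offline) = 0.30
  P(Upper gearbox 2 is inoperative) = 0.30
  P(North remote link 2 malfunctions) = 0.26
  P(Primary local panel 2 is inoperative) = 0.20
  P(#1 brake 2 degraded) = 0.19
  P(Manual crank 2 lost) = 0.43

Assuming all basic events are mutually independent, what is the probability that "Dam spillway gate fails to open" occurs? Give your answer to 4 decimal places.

0.4729

P(Remote branch fails) [OR] = 1 − (1−0.24) × (1−0.13) = 0.338800
P(Power feed inoperative) [AND] = 0.338800 × 0.16 × 0.28 = 0.015178
P(Local branch inoperative) [OR] = 1 − (1−0.14) × (1−0.28) × (1−0.32) × (1−0.31) = 0.709471
P(Hoist path down) [AND] = 0.015178 × 0.05 × 0.709471 = 0.000538
P(Control chain lost) [AND] = 0.24 × 0.30 = 0.072000
P(Backup hoist inoperative) [AND] = 0.26 × 0.20 × 0.19 = 0.009880
P(Remote branch 2 fails) [AND] = 0.30 × 0.009880 = 0.002964
P(Dam spillway gate fails to open) [OR] = 1 − (1−0.000538) × (1−0.072000) × (1−0.002964) × (1−0.43) = 0.472892
Rounded to 4 decimal places: P(Dam spillway gate fails to open) ≈ 0.4729.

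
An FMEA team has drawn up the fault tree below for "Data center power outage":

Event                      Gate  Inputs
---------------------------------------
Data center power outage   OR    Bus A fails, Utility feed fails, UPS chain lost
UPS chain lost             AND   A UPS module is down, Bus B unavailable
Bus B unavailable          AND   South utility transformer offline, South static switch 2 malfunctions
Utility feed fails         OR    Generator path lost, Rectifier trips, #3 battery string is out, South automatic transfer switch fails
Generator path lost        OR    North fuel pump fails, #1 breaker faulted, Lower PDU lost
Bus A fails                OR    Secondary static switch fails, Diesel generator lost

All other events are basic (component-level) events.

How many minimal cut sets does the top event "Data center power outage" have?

9

Bus A fails [OR]: union of children's cut sets → 2 cut set(s).
Generator path lost [OR]: union of children's cut sets → 3 cut set(s).
Utility feed fails [OR]: union of children's cut sets → 6 cut set(s).
Bus B unavailable [AND]: one cut set from each child combined → 1 × 1 = 1 cut set(s).
UPS chain lost [AND]: one cut set from each child combined → 1 × 1 = 1 cut set(s).
Data center power outage [OR]: union of children's cut sets → 9 cut set(s).
Minimal cut sets: {Secondary static switch fails}; {Diesel generator lost}; {North fuel pump fails}; {#1 breaker faulted}; {Lower PDU lost}; {Rectifier trips}; {#3 battery string is out}; {South automatic transfer switch fails}; {A UPS module is down, South static switch 2 malfunctions, South utility transformer offline}.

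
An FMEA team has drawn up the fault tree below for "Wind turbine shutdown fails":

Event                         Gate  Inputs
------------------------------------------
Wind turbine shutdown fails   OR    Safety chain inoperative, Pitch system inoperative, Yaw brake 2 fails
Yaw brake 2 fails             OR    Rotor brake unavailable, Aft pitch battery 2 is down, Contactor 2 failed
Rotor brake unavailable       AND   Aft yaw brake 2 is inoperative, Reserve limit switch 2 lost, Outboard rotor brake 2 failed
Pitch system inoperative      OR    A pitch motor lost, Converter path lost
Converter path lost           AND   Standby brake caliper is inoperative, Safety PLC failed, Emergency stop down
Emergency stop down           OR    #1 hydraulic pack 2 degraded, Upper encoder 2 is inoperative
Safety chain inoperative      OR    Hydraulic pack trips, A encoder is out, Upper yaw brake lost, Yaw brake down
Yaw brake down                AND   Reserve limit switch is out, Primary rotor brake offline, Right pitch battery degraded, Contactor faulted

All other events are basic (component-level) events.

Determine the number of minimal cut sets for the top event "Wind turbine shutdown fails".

10

Yaw brake down [AND]: one cut set from each child combined → 1 × 1 × 1 × 1 = 1 cut set(s).
Safety chain inoperative [OR]: union of children's cut sets → 4 cut set(s).
Emergency stop down [OR]: union of children's cut sets → 2 cut set(s).
Converter path lost [AND]: one cut set from each child combined → 1 × 1 × 2 = 2 cut set(s).
Pitch system inoperative [OR]: union of children's cut sets → 3 cut set(s).
Rotor brake unavailable [AND]: one cut set from each child combined → 1 × 1 × 1 = 1 cut set(s).
Yaw brake 2 fails [OR]: union of children's cut sets → 3 cut set(s).
Wind turbine shutdown fails [OR]: union of children's cut sets → 10 cut set(s).
Minimal cut sets: {Hydraulic pack trips}; {A encoder is out}; {Upper yaw brake lost}; {Contactor faulted, Primary rotor brake offline, Reserve limit switch is out, Right pitch battery degraded}; {A pitch motor lost}; {#1 hydraulic pack 2 degraded, Safety PLC failed, Standby brake caliper is inoperative}; {Safety PLC failed, Standby brake caliper is inoperative, Upper encoder 2 is inoperative}; {Aft yaw brake 2 is inoperative, Outboard rotor brake 2 failed, Reserve limit switch 2 lost}; {Aft pitch battery 2 is down}; {Contactor 2 failed}.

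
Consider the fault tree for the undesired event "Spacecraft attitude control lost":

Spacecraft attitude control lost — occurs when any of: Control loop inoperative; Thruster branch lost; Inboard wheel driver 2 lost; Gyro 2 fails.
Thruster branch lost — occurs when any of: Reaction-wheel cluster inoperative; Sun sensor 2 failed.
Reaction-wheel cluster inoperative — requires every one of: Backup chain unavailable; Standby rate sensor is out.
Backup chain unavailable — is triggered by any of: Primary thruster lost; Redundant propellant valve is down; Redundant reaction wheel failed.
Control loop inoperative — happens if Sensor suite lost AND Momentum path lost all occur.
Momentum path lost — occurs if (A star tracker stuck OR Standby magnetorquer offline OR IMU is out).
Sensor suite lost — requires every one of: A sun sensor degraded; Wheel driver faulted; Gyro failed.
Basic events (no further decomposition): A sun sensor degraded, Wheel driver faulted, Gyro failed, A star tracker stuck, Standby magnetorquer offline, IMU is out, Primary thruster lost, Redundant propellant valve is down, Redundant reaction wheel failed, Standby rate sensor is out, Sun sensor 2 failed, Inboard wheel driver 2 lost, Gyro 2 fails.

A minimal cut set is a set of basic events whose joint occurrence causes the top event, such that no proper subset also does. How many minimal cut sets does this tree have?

9

Sensor suite lost [AND]: one cut set from each child combined → 1 × 1 × 1 = 1 cut set(s).
Momentum path lost [OR]: union of children's cut sets → 3 cut set(s).
Control loop inoperative [AND]: one cut set from each child combined → 1 × 3 = 3 cut set(s).
Backup chain unavailable [OR]: union of children's cut sets → 3 cut set(s).
Reaction-wheel cluster inoperative [AND]: one cut set from each child combined → 3 × 1 = 3 cut set(s).
Thruster branch lost [OR]: union of children's cut sets → 4 cut set(s).
Spacecraft attitude control lost [OR]: union of children's cut sets → 9 cut set(s).
Minimal cut sets: {A star tracker stuck, A sun sensor degraded, Gyro failed, Wheel driver faulted}; {A sun sensor degraded, Gyro failed, Standby magnetorquer offline, Wheel driver faulted}; {A sun sensor degraded, Gyro failed, IMU is out, Wheel driver faulted}; {Primary thruster lost, Standby rate sensor is out}; {Redundant propellant valve is down, Standby rate sensor is out}; {Redundant reaction wheel failed, Standby rate sensor is out}; {Sun sensor 2 failed}; {Inboard wheel driver 2 lost}; {Gyro 2 fails}.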